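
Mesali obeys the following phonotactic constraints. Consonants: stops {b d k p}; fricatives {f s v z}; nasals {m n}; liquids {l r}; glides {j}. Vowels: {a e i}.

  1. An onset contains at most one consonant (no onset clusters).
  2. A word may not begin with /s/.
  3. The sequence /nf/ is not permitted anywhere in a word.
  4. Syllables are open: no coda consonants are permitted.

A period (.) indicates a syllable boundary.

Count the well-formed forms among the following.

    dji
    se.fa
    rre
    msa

0

dji — violates constraint 1: syllable 1 onset /dj/ has 2 consonants (> 1) → ill-formed
se.fa — violates constraint 2: word begins with /s/ → ill-formed
rre — violates constraint 1: syllable 1 onset /rr/ has 2 consonants (> 1) → ill-formed
msa — violates constraint 1: syllable 1 onset /ms/ has 2 consonants (> 1) → ill-formed
No form is well-formed → 0.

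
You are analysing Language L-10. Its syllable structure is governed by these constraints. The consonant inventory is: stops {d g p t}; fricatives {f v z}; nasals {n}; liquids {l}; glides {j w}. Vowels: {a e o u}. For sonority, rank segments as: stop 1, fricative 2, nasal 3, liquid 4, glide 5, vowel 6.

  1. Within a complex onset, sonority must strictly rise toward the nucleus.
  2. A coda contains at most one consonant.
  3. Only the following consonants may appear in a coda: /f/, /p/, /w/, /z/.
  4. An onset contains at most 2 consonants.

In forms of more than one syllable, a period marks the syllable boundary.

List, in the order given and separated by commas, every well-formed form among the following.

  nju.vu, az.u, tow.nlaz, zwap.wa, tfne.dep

nju.vu, az.u, tow.nlaz, zwap.wa

nju.vu — σ1 onset /nj/ (3→5 rises), coda /∅/ ok; σ2 onset /v/, coda /∅/ ok → well-formed
az.u — σ1 onset /∅/, coda /z/ ok; σ2 onset /∅/, coda /∅/ ok → well-formed
tow.nlaz — σ1 onset /t/, coda /w/ ok; σ2 onset /nl/ (3→4 rises), coda /z/ ok → well-formed
zwap.wa — σ1 onset /zw/ (2→5 rises), coda /p/ ok; σ2 onset /w/, coda /∅/ ok → well-formed
tfne.dep — violates constraint 4: syllable 1 onset /tfn/ has 3 consonants (> 2) → ill-formed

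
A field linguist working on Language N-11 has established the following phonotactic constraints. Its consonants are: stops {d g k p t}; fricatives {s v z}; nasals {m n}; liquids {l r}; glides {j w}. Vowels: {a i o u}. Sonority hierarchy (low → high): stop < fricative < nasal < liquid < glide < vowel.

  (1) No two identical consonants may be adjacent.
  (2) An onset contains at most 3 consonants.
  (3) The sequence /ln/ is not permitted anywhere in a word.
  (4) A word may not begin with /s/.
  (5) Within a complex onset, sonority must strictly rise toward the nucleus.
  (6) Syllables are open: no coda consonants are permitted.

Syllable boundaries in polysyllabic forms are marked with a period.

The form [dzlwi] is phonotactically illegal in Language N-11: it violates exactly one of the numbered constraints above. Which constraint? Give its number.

[dzlwi]: syllable 1 onset /dzlw/ has 4 consonants (> 3).
This is a violation of constraint 2: "An onset contains at most 3 consonants."
The remaining constraints (1, 3, 4, 5, 6) are satisfied.

2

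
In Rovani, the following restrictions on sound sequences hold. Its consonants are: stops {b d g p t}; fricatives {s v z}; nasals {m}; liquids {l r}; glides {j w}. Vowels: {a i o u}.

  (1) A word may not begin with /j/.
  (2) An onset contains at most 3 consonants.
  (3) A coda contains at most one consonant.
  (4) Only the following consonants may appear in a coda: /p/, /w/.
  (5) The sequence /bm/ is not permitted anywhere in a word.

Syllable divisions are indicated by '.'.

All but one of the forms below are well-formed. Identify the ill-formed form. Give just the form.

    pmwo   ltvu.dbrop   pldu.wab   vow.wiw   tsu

pmwo — σ1 onset /pmw/ (3C), coda /∅/ ok → well-formed
ltvu.dbrop — σ1 onset /ltv/ (3C), coda /∅/ ok; σ2 onset /dbr/ (3C), coda /p/ ok → well-formed
pldu.wab — violates constraint 4: syllable 2 coda contains /b/, which is not a licensed coda consonant → ill-formed
vow.wiw — σ1 onset /v/, coda /w/ ok; σ2 onset /w/, coda /w/ ok → well-formed
tsu — σ1 onset /ts/ (2C), coda /∅/ ok → well-formed

pldu.wab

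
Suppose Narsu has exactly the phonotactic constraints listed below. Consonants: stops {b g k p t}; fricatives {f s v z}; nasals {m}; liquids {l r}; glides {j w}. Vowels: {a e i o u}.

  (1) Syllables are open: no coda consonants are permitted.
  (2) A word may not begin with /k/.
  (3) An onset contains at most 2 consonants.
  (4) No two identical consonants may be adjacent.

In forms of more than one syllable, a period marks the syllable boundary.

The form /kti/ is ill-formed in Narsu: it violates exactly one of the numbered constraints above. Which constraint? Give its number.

2

/kti/: word begins with /k/.
This is a violation of constraint 2: "A word may not begin with /k/."
The remaining constraints (1, 3, 4) are satisfied.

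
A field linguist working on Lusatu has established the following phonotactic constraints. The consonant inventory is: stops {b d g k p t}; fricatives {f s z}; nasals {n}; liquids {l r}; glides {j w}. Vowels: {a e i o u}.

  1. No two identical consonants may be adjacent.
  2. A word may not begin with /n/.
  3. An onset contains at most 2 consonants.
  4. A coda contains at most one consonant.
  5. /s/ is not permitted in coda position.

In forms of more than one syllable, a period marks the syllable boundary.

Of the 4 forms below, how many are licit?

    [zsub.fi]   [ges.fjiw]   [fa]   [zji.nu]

3

[zsub.fi] — σ1 onset /zs/ (2C), coda /b/ ok; σ2 onset /f/, coda /∅/ ok → licit
[ges.fjiw] — violates constraint 5: syllable 1 coda contains /s/ → illicit
[fa] — σ1 onset /f/, coda /∅/ ok → licit
[zji.nu] — σ1 onset /zj/ (2C), coda /∅/ ok; σ2 onset /n/, coda /∅/ ok → licit
Licit: [zsub.fi], [fa], [zji.nu] → 3.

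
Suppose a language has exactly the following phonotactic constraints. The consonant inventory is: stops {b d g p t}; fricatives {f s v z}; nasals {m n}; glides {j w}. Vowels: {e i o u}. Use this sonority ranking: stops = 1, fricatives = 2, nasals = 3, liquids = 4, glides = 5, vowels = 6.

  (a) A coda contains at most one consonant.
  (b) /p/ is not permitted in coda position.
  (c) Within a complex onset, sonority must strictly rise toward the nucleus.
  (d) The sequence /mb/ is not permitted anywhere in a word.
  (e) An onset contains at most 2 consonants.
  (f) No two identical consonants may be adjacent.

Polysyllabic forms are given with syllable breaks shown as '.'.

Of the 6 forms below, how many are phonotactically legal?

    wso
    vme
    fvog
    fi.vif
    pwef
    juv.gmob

wso — violates constraint (c): syllable 1 onset /ws/: /w/ (glide, 5) → /s/ (fricative, 2) does not rise → phonotactically illegal
vme — σ1 onset /vm/ (2→3 rises), coda /∅/ ok → phonotactically legal
fvog — violates constraint (c): syllable 1 onset /fv/: /f/ (fricative, 2) → /v/ (fricative, 2) does not rise → phonotactically illegal
fi.vif — σ1 onset /f/, coda /∅/ ok; σ2 onset /v/, coda /f/ ok → phonotactically legal
pwef — σ1 onset /pw/ (1→5 rises), coda /f/ ok → phonotactically legal
juv.gmob — σ1 onset /j/, coda /v/ ok; σ2 onset /gm/ (1→3 rises), coda /b/ ok → phonotactically legal
Phonotactically legal: vme, fi.vif, pwef, juv.gmob → 4.

4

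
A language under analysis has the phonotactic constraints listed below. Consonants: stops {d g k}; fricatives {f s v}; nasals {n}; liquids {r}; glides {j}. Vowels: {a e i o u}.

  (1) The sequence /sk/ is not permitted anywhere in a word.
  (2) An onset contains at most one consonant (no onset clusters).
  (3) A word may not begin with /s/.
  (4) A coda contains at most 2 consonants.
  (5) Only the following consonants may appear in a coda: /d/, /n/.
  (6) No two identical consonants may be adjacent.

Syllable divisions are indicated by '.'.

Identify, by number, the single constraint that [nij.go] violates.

5

[nij.go]: syllable 1 coda contains /j/, which is not a licensed coda consonant.
This is a violation of constraint 5: "Only the following consonants may appear in a coda: /d/, /n/."
The remaining constraints (1, 2, 3, 4, 6) are satisfied.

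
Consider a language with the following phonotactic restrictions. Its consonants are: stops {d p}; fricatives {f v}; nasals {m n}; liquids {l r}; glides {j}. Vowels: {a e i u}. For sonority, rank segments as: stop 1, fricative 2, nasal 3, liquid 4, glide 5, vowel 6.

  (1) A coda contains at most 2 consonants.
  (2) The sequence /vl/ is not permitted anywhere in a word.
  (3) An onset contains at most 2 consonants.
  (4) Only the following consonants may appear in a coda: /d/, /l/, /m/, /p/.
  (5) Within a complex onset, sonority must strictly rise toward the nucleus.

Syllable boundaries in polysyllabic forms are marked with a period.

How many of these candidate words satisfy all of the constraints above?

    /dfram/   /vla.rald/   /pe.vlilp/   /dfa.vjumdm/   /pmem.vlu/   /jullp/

/dfram/ — violates constraint 3: syllable 1 onset /dfr/ has 3 consonants (> 2) → illicit
/vla.rald/ — violates constraint 2: contains banned sequence /vl/ → illicit
/pe.vlilp/ — violates constraint 2: contains banned sequence /vl/ → illicit
/dfa.vjumdm/ — violates constraint 1: syllable 2 coda /mdm/ has 3 consonants (> 2) → illicit
/pmem.vlu/ — violates constraint 2: contains banned sequence /vl/ → illicit
/jullp/ — violates constraint 1: syllable 1 coda /llp/ has 3 consonants (> 2) → illicit
No form is licit → 0.

0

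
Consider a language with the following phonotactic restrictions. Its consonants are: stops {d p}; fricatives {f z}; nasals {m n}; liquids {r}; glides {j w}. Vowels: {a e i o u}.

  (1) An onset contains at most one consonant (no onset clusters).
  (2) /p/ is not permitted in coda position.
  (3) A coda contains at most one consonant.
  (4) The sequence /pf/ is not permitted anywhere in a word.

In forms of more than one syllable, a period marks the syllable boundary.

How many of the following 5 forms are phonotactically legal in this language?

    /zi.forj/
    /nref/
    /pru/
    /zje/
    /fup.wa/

/zi.forj/ — violates constraint 3: syllable 2 coda /rj/ has 2 consonants (> 1) → phonotactically illegal
/nref/ — violates constraint 1: syllable 1 onset /nr/ has 2 consonants (> 1) → phonotactically illegal
/pru/ — violates constraint 1: syllable 1 onset /pr/ has 2 consonants (> 1) → phonotactically illegal
/zje/ — violates constraint 1: syllable 1 onset /zj/ has 2 consonants (> 1) → phonotactically illegal
/fup.wa/ — violates constraint 2: syllable 1 coda contains /p/ → phonotactically illegal
No form is phonotactically legal → 0.

0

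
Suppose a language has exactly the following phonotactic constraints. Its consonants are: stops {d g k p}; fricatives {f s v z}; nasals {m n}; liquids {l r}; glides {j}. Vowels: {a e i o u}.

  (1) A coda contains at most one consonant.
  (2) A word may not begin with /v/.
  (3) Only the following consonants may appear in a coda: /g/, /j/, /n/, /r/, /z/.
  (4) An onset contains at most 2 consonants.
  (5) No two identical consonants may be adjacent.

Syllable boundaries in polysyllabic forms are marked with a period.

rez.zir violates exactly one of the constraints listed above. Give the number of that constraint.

5

rez.zir: adjacent identical consonants /zz/.
This is a violation of constraint 5: "No two identical consonants may be adjacent."
The remaining constraints (1, 2, 3, 4) are satisfied.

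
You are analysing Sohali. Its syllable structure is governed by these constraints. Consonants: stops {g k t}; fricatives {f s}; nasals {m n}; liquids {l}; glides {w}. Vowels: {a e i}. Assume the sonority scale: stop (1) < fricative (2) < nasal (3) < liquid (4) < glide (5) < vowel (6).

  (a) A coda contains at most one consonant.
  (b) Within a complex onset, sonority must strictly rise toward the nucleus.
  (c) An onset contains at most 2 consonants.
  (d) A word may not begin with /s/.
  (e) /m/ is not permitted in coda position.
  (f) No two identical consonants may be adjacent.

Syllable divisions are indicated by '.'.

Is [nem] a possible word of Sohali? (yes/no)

no

[nem] — violates constraint (e): syllable 1 coda contains /m/ → ill-formed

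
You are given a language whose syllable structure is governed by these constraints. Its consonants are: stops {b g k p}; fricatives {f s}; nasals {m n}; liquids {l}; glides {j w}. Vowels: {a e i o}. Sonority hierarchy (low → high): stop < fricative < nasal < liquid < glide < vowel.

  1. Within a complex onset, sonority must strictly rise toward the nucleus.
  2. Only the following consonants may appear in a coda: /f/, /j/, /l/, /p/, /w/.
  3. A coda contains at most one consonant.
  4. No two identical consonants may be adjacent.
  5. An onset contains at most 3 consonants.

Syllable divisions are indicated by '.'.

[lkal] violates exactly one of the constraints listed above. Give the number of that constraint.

1

[lkal]: syllable 1 onset /lk/: /l/ (liquid, 4) → /k/ (stop, 1) does not rise.
This is a violation of constraint 1: "Within a complex onset, sonority must strictly rise toward the nucleus."
The remaining constraints (2, 3, 4, 5) are satisfied.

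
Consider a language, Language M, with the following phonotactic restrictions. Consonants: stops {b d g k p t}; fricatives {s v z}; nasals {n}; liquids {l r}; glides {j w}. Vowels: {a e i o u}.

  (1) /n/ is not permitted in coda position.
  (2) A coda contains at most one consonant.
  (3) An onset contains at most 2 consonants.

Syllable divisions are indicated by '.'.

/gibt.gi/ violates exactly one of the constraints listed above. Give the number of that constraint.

2

/gibt.gi/: syllable 1 coda /bt/ has 2 consonants (> 1).
This is a violation of constraint 2: "A coda contains at most one consonant."
The remaining constraints (1, 3) are satisfied.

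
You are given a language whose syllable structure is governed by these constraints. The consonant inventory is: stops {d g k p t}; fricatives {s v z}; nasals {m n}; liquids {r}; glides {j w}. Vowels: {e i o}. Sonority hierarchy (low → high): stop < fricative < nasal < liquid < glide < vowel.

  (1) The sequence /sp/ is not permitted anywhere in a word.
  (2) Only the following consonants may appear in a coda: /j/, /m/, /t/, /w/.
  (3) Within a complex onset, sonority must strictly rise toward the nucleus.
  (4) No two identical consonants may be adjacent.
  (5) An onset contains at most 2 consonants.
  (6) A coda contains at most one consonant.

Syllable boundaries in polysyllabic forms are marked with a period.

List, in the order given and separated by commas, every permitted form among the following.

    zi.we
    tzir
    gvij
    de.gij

zi.we, gvij, de.gij

zi.we — σ1 onset /z/, coda /∅/ ok; σ2 onset /w/, coda /∅/ ok → permitted
tzir — violates constraint 2: syllable 1 coda contains /r/, which is not a licensed coda consonant → not permitted
gvij — σ1 onset /gv/ (1→2 rises), coda /j/ ok → permitted
de.gij — σ1 onset /d/, coda /∅/ ok; σ2 onset /g/, coda /j/ ok → permitted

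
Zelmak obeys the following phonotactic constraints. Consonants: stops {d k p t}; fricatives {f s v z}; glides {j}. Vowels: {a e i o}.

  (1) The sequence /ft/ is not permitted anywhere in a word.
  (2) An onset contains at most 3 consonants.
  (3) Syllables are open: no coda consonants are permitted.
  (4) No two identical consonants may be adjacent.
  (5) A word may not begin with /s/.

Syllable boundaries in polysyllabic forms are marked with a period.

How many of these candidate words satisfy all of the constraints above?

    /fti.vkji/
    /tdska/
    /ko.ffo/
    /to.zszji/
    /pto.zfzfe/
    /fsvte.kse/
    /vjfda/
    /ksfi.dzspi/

0

/fti.vkji/ — violates constraint 1: contains banned sequence /ft/ → illicit
/tdska/ — violates constraint 2: syllable 1 onset /tdsk/ has 4 consonants (> 3) → illicit
/ko.ffo/ — violates constraint 4: adjacent identical consonants /ff/ → illicit
/to.zszji/ — violates constraint 2: syllable 2 onset /zszj/ has 4 consonants (> 3) → illicit
/pto.zfzfe/ — violates constraint 2: syllable 2 onset /zfzf/ has 4 consonants (> 3) → illicit
/fsvte.kse/ — violates constraint 2: syllable 1 onset /fsvt/ has 4 consonants (> 3) → illicit
/vjfda/ — violates constraint 2: syllable 1 onset /vjfd/ has 4 consonants (> 3) → illicit
/ksfi.dzspi/ — violates constraint 2: syllable 2 onset /dzsp/ has 4 consonants (> 3) → illicit
No form is licit → 0.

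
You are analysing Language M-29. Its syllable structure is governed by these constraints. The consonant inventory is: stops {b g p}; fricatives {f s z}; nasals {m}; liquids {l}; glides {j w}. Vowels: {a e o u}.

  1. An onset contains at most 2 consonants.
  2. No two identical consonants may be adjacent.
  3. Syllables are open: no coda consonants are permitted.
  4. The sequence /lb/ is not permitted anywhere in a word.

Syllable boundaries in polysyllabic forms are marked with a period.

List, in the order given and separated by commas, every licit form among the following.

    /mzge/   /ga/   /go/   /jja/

/mzge/ — violates constraint 1: syllable 1 onset /mzg/ has 3 consonants (> 2) → illicit
/ga/ — σ1 onset /g/, coda /∅/ ok → licit
/go/ — σ1 onset /g/, coda /∅/ ok → licit
/jja/ — violates constraint 2: adjacent identical consonants /jj/ → illicit

/ga/, /go/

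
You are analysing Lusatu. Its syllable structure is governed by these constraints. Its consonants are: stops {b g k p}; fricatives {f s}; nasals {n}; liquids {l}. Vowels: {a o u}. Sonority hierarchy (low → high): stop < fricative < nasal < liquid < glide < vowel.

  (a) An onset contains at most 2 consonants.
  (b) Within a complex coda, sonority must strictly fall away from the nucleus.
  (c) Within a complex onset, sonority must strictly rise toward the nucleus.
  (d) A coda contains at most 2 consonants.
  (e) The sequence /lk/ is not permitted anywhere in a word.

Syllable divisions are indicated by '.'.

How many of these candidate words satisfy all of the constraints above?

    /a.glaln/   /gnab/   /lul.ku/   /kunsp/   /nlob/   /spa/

/a.glaln/ — σ1 onset /∅/, coda /∅/ ok; σ2 onset /gl/ (1→4 rises), coda /ln/ (4→3 falls) ok → well-formed
/gnab/ — σ1 onset /gn/ (1→3 rises), coda /b/ ok → well-formed
/lul.ku/ — violates constraint (e): contains banned sequence /lk/ → ill-formed
/kunsp/ — violates constraint (d): syllable 1 coda /nsp/ has 3 consonants (> 2) → ill-formed
/nlob/ — σ1 onset /nl/ (3→4 rises), coda /b/ ok → well-formed
/spa/ — violates constraint (c): syllable 1 onset /sp/: /s/ (fricative, 2) → /p/ (stop, 1) does not rise → ill-formed
Well-formed: /a.glaln/, /gnab/, /nlob/ → 3.

3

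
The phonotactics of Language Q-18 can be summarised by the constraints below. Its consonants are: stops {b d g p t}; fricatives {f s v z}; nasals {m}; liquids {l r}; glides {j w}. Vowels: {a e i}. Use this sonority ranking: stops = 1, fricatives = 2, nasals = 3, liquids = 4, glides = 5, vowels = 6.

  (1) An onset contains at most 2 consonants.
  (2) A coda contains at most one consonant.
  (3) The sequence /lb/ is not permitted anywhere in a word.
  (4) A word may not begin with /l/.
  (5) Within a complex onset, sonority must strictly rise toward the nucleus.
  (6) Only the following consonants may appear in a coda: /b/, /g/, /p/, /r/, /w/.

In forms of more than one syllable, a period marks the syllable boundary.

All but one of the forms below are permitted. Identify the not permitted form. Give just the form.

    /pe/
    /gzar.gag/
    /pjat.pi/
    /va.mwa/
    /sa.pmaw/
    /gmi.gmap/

/pe/ — σ1 onset /p/, coda /∅/ ok → permitted
/gzar.gag/ — σ1 onset /gz/ (1→2 rises), coda /r/ ok; σ2 onset /g/, coda /g/ ok → permitted
/pjat.pi/ — violates constraint 6: syllable 1 coda contains /t/, which is not a licensed coda consonant → not permitted
/va.mwa/ — σ1 onset /v/, coda /∅/ ok; σ2 onset /mw/ (3→5 rises), coda /∅/ ok → permitted
/sa.pmaw/ — σ1 onset /s/, coda /∅/ ok; σ2 onset /pm/ (1→3 rises), coda /w/ ok → permitted
/gmi.gmap/ — σ1 onset /gm/ (1→3 rises), coda /∅/ ok; σ2 onset /gm/ (1→3 rises), coda /p/ ok → permitted

/pjat.pi/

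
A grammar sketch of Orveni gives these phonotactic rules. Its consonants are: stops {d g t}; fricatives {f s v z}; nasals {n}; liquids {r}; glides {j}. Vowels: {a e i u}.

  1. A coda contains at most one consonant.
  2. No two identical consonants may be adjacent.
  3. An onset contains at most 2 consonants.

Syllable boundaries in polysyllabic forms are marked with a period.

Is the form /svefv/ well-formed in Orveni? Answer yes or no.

/svefv/ — violates constraint 1: syllable 1 coda /fv/ has 2 consonants (> 1) → ill-formed

no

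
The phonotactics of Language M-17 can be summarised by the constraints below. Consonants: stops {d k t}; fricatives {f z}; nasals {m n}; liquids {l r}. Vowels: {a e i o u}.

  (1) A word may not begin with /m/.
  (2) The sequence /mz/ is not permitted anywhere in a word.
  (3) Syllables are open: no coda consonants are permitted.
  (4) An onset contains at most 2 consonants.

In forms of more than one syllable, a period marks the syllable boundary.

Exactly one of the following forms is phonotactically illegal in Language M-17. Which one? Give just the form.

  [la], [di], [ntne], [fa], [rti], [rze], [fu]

[ntne]

[la] — σ1 onset /l/, coda /∅/ ok → phonotactically legal
[di] — σ1 onset /d/, coda /∅/ ok → phonotactically legal
[ntne] — violates constraint 4: syllable 1 onset /ntn/ has 3 consonants (> 2) → phonotactically illegal
[fa] — σ1 onset /f/, coda /∅/ ok → phonotactically legal
[rti] — σ1 onset /rt/ (2C), coda /∅/ ok → phonotactically legal
[rze] — σ1 onset /rz/ (2C), coda /∅/ ok → phonotactically legal
[fu] — σ1 onset /f/, coda /∅/ ok → phonotactically legal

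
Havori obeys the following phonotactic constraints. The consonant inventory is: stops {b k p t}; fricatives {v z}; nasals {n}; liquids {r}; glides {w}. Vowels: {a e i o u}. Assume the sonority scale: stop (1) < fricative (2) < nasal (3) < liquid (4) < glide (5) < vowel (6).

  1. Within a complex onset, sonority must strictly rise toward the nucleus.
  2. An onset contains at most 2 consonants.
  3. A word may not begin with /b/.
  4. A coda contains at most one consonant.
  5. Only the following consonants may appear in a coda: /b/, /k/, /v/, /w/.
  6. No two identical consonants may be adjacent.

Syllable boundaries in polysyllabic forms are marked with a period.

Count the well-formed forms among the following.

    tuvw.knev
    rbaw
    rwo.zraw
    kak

2

tuvw.knev — violates constraint 4: syllable 1 coda /vw/ has 2 consonants (> 1) → ill-formed
rbaw — violates constraint 1: syllable 1 onset /rb/: /r/ (liquid, 4) → /b/ (stop, 1) does not rise → ill-formed
rwo.zraw — σ1 onset /rw/ (4→5 rises), coda /∅/ ok; σ2 onset /zr/ (2→4 rises), coda /w/ ok → well-formed
kak — σ1 onset /k/, coda /k/ ok → well-formed
Well-formed: rwo.zraw, kak → 2.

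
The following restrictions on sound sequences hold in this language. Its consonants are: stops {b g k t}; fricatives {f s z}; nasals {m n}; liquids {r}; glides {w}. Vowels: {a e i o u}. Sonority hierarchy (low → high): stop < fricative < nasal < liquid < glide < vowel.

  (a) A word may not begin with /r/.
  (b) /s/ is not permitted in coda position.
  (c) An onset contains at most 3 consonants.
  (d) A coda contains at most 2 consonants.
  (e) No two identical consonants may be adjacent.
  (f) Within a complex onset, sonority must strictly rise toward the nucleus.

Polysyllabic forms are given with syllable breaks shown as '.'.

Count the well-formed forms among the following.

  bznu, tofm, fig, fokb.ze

bznu — σ1 onset /bzn/ (1→2→3 rises), coda /∅/ ok → well-formed
tofm — σ1 onset /t/, coda /fm/ (2C) ok → well-formed
fig — σ1 onset /f/, coda /g/ ok → well-formed
fokb.ze — σ1 onset /f/, coda /kb/ (2C) ok; σ2 onset /z/, coda /∅/ ok → well-formed
Well-formed: bznu, tofm, fig, fokb.ze → 4.

4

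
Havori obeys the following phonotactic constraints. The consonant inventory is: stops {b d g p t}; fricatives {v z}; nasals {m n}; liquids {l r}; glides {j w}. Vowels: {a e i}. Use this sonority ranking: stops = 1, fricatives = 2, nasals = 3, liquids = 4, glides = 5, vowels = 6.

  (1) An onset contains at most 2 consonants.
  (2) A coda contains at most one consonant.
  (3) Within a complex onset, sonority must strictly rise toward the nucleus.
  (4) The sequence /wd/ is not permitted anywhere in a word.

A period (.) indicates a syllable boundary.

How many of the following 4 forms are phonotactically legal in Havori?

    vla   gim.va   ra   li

vla — σ1 onset /vl/ (2→4 rises), coda /∅/ ok → phonotactically legal
gim.va — σ1 onset /g/, coda /m/ ok; σ2 onset /v/, coda /∅/ ok → phonotactically legal
ra — σ1 onset /r/, coda /∅/ ok → phonotactically legal
li — σ1 onset /l/, coda /∅/ ok → phonotactically legal
Phonotactically legal: vla, gim.va, ra, li → 4.

4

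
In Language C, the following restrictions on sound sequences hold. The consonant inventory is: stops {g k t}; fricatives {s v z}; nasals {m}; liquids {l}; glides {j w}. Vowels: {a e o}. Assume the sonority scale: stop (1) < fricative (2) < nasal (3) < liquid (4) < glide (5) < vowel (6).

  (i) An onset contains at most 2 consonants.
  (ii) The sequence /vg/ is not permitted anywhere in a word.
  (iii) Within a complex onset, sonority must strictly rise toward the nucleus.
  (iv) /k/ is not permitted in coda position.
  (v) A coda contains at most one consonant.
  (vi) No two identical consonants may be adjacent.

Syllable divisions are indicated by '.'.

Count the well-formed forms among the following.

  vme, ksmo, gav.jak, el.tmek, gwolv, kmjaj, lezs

vme — σ1 onset /vm/ (2→3 rises), coda /∅/ ok → well-formed
ksmo — violates constraint (i): syllable 1 onset /ksm/ has 3 consonants (> 2) → ill-formed
gav.jak — violates constraint (iv): syllable 2 coda contains /k/ → ill-formed
el.tmek — violates constraint (iv): syllable 2 coda contains /k/ → ill-formed
gwolv — violates constraint (v): syllable 1 coda /lv/ has 2 consonants (> 1) → ill-formed
kmjaj — violates constraint (i): syllable 1 onset /kmj/ has 3 consonants (> 2) → ill-formed
lezs — violates constraint (v): syllable 1 coda /zs/ has 2 consonants (> 1) → ill-formed
Well-formed: vme → 1.

1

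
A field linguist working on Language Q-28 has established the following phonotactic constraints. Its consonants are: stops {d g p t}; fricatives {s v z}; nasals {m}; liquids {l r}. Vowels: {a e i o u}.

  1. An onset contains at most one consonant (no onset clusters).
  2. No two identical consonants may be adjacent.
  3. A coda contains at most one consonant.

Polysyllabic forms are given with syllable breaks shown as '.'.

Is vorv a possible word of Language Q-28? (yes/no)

vorv — violates constraint 3: syllable 1 coda /rv/ has 2 consonants (> 1) → illicit

no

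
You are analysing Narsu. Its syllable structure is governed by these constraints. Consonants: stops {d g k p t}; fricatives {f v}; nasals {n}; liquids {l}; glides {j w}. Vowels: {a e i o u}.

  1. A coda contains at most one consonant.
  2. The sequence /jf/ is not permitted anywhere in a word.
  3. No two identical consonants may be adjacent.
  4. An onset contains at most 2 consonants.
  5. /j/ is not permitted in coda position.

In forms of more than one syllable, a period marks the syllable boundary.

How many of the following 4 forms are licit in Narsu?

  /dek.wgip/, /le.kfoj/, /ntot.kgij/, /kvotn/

/dek.wgip/ — σ1 onset /d/, coda /k/ ok; σ2 onset /wg/ (2C), coda /p/ ok → licit
/le.kfoj/ — violates constraint 5: syllable 2 coda contains /j/ → illicit
/ntot.kgij/ — violates constraint 5: syllable 2 coda contains /j/ → illicit
/kvotn/ — violates constraint 1: syllable 1 coda /tn/ has 2 consonants (> 1) → illicit
Licit: /dek.wgip/ → 1.

1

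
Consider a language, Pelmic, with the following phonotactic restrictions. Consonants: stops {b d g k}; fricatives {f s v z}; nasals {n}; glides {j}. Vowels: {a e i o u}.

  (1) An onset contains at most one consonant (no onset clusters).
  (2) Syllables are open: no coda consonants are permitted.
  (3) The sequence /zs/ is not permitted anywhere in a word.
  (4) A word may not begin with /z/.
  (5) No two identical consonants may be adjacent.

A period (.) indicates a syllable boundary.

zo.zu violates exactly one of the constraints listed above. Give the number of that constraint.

zo.zu: word begins with /z/.
This is a violation of constraint 4: "A word may not begin with /z/."
The remaining constraints (1, 2, 3, 5) are satisfied.

4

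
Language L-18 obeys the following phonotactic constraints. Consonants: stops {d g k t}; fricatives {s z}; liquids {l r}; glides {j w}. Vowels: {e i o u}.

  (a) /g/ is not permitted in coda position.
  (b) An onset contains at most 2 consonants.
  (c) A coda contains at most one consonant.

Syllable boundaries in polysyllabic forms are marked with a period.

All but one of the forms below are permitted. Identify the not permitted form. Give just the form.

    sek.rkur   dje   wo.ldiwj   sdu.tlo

sek.rkur — σ1 onset /s/, coda /k/ ok; σ2 onset /rk/ (2C), coda /r/ ok → permitted
dje — σ1 onset /dj/ (2C), coda /∅/ ok → permitted
wo.ldiwj — violates constraint (c): syllable 2 coda /wj/ has 2 consonants (> 1) → not permitted
sdu.tlo — σ1 onset /sd/ (2C), coda /∅/ ok; σ2 onset /tl/ (2C), coda /∅/ ok → permitted

wo.ldiwj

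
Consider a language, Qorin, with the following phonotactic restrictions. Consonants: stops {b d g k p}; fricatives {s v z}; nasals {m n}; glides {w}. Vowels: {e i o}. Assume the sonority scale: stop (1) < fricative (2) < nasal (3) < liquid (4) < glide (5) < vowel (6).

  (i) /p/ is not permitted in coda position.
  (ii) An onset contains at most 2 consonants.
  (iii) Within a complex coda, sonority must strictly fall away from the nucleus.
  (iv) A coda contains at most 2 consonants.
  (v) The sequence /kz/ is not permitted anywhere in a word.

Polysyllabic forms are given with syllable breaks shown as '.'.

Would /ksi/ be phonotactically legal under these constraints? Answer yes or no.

/ksi/ — σ1 onset /ks/ (2C), coda /∅/ ok → phonotactically legal

yes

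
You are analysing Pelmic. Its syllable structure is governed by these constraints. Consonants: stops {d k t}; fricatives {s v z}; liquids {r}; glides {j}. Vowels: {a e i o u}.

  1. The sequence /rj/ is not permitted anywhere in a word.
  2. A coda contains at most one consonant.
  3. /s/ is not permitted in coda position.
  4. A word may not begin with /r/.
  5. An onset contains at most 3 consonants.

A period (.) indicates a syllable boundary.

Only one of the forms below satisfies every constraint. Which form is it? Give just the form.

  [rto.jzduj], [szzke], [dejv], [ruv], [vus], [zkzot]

[zkzot]

[rto.jzduj] — violates constraint 4: word begins with /r/ → not permitted
[szzke] — violates constraint 5: syllable 1 onset /szzk/ has 4 consonants (> 3) → not permitted
[dejv] — violates constraint 2: syllable 1 coda /jv/ has 2 consonants (> 1) → not permitted
[ruv] — violates constraint 4: word begins with /r/ → not permitted
[vus] — violates constraint 3: syllable 1 coda contains /s/ → not permitted
[zkzot] — σ1 onset /zkz/ (3C), coda /t/ ok → permitted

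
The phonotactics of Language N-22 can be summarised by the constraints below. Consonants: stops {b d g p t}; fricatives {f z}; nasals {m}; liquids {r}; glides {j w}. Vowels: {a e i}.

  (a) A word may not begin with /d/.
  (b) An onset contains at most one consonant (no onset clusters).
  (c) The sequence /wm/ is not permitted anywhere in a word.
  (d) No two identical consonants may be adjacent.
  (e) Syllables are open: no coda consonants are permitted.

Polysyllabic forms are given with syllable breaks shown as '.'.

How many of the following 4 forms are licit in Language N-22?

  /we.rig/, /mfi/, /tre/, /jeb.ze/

/we.rig/ — violates constraint (e): syllable 2 coda /g/ has 1 consonant (> 0) → illicit
/mfi/ — violates constraint (b): syllable 1 onset /mf/ has 2 consonants (> 1) → illicit
/tre/ — violates constraint (b): syllable 1 onset /tr/ has 2 consonants (> 1) → illicit
/jeb.ze/ — violates constraint (e): syllable 1 coda /b/ has 1 consonant (> 0) → illicit
No form is licit → 0.

0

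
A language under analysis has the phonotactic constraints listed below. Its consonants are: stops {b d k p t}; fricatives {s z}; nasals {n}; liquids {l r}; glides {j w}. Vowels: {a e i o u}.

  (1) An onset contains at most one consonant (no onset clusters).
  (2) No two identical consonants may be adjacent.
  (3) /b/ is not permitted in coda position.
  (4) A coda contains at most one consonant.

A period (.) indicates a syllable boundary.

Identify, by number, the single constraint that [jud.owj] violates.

[jud.owj]: syllable 2 coda /wj/ has 2 consonants (> 1).
This is a violation of constraint 4: "A coda contains at most one consonant."
The remaining constraints (1, 2, 3) are satisfied.

4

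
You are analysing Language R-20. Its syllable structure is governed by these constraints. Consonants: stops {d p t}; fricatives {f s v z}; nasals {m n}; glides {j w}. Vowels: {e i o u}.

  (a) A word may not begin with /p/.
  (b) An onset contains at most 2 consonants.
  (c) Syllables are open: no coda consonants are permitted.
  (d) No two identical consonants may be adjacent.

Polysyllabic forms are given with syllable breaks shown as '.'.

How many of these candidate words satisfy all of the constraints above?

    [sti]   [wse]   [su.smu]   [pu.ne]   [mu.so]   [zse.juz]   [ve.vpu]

[sti] — σ1 onset /st/ (2C), coda /∅/ ok → well-formed
[wse] — σ1 onset /ws/ (2C), coda /∅/ ok → well-formed
[su.smu] — σ1 onset /s/, coda /∅/ ok; σ2 onset /sm/ (2C), coda /∅/ ok → well-formed
[pu.ne] — violates constraint (a): word begins with /p/ → ill-formed
[mu.so] — σ1 onset /m/, coda /∅/ ok; σ2 onset /s/, coda /∅/ ok → well-formed
[zse.juz] — violates constraint (c): syllable 2 coda /z/ has 1 consonant (> 0) → ill-formed
[ve.vpu] — σ1 onset /v/, coda /∅/ ok; σ2 onset /vp/ (2C), coda /∅/ ok → well-formed
Well-formed: [sti], [wse], [su.smu], [mu.so], [ve.vpu] → 5.

5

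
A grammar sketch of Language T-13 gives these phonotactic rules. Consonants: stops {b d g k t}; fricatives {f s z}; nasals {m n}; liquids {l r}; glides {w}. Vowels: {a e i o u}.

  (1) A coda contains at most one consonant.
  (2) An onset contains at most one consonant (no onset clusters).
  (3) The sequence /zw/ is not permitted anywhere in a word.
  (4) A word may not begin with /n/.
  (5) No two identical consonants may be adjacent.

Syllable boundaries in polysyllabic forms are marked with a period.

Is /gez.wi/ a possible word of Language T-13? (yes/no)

/gez.wi/ — violates constraint 3: contains banned sequence /zw/ → illicit

no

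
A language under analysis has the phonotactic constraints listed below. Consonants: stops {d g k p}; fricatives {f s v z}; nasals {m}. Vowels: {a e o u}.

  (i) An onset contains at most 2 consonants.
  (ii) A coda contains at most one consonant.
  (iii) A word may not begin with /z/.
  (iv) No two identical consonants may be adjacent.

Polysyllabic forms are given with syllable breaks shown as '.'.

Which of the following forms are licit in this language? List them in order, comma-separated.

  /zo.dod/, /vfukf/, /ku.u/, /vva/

/zo.dod/ — violates constraint (iii): word begins with /z/ → illicit
/vfukf/ — violates constraint (ii): syllable 1 coda /kf/ has 2 consonants (> 1) → illicit
/ku.u/ — σ1 onset /k/, coda /∅/ ok; σ2 onset /∅/, coda /∅/ ok → licit
/vva/ — violates constraint (iv): adjacent identical consonants /vv/ → illicit

/ku.u/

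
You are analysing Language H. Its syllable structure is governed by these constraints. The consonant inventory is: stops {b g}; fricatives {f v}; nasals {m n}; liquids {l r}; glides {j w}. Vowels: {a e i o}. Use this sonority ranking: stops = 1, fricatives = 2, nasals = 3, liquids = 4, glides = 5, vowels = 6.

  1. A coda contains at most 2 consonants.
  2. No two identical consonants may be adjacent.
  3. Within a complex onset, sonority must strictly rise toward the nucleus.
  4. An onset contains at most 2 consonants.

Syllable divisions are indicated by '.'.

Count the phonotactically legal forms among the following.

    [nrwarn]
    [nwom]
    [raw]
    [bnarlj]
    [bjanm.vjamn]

[nrwarn] — violates constraint 4: syllable 1 onset /nrw/ has 3 consonants (> 2) → phonotactically illegal
[nwom] — σ1 onset /nw/ (3→5 rises), coda /m/ ok → phonotactically legal
[raw] — σ1 onset /r/, coda /w/ ok → phonotactically legal
[bnarlj] — violates constraint 1: syllable 1 coda /rlj/ has 3 consonants (> 2) → phonotactically illegal
[bjanm.vjamn] — σ1 onset /bj/ (1→5 rises), coda /nm/ (2C) ok; σ2 onset /vj/ (2→5 rises), coda /mn/ (2C) ok → phonotactically legal
Phonotactically legal: [nwom], [raw], [bjanm.vjamn] → 3.

3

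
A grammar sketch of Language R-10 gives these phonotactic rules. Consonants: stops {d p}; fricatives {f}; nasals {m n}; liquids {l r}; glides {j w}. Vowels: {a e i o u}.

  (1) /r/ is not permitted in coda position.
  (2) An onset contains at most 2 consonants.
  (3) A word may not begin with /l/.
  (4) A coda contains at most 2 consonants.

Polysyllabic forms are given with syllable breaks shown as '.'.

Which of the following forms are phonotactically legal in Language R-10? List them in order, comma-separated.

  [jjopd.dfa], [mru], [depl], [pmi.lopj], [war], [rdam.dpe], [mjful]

[jjopd.dfa], [mru], [depl], [pmi.lopj], [rdam.dpe]

[jjopd.dfa] — σ1 onset /jj/ (2C), coda /pd/ (2C) ok; σ2 onset /df/ (2C), coda /∅/ ok → phonotactically legal
[mru] — σ1 onset /mr/ (2C), coda /∅/ ok → phonotactically legal
[depl] — σ1 onset /d/, coda /pl/ (2C) ok → phonotactically legal
[pmi.lopj] — σ1 onset /pm/ (2C), coda /∅/ ok; σ2 onset /l/, coda /pj/ (2C) ok → phonotactically legal
[war] — violates constraint 1: syllable 1 coda contains /r/ → phonotactically illegal
[rdam.dpe] — σ1 onset /rd/ (2C), coda /m/ ok; σ2 onset /dp/ (2C), coda /∅/ ok → phonotactically legal
[mjful] — violates constraint 2: syllable 1 onset /mjf/ has 3 consonants (> 2) → phonotactically illegal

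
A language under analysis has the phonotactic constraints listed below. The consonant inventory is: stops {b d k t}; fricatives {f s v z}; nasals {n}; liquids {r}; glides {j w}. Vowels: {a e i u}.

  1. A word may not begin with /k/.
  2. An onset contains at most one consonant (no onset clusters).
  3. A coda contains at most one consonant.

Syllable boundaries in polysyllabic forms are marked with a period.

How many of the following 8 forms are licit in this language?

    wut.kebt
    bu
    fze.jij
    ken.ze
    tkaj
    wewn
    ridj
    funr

1

wut.kebt — violates constraint 3: syllable 2 coda /bt/ has 2 consonants (> 1) → illicit
bu — σ1 onset /b/, coda /∅/ ok → licit
fze.jij — violates constraint 2: syllable 1 onset /fz/ has 2 consonants (> 1) → illicit
ken.ze — violates constraint 1: word begins with /k/ → illicit
tkaj — violates constraint 2: syllable 1 onset /tk/ has 2 consonants (> 1) → illicit
wewn — violates constraint 3: syllable 1 coda /wn/ has 2 consonants (> 1) → illicit
ridj — violates constraint 3: syllable 1 coda /dj/ has 2 consonants (> 1) → illicit
funr — violates constraint 3: syllable 1 coda /nr/ has 2 consonants (> 1) → illicit
Licit: bu → 1.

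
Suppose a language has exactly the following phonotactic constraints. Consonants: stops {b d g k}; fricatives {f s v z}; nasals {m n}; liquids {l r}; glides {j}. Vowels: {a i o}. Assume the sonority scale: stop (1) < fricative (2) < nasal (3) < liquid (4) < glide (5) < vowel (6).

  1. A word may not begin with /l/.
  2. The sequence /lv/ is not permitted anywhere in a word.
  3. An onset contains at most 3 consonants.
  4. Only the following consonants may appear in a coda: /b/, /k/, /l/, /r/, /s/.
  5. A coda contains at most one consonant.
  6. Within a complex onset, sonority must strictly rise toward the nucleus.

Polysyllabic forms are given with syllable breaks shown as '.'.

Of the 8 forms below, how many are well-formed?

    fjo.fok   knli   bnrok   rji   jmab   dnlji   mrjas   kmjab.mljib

fjo.fok — σ1 onset /fj/ (2→5 rises), coda /∅/ ok; σ2 onset /f/, coda /k/ ok → well-formed
knli — σ1 onset /knl/ (1→3→4 rises), coda /∅/ ok → well-formed
bnrok — σ1 onset /bnr/ (1→3→4 rises), coda /k/ ok → well-formed
rji — σ1 onset /rj/ (4→5 rises), coda /∅/ ok → well-formed
jmab — violates constraint 6: syllable 1 onset /jm/: /j/ (glide, 5) → /m/ (nasal, 3) does not rise → ill-formed
dnlji — violates constraint 3: syllable 1 onset /dnlj/ has 4 consonants (> 3) → ill-formed
mrjas — σ1 onset /mrj/ (3→4→5 rises), coda /s/ ok → well-formed
kmjab.mljib — σ1 onset /kmj/ (1→3→5 rises), coda /b/ ok; σ2 onset /mlj/ (3→4→5 rises), coda /b/ ok → well-formed
Well-formed: fjo.fok, knli, bnrok, rji, mrjas, kmjab.mljib → 6.

6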